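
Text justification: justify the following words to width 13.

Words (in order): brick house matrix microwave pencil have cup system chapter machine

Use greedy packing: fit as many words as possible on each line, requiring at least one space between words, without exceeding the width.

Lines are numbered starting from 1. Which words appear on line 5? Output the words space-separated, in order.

Line 1: ['brick', 'house'] (min_width=11, slack=2)
Line 2: ['matrix'] (min_width=6, slack=7)
Line 3: ['microwave'] (min_width=9, slack=4)
Line 4: ['pencil', 'have'] (min_width=11, slack=2)
Line 5: ['cup', 'system'] (min_width=10, slack=3)
Line 6: ['chapter'] (min_width=7, slack=6)
Line 7: ['machine'] (min_width=7, slack=6)

Answer: cup system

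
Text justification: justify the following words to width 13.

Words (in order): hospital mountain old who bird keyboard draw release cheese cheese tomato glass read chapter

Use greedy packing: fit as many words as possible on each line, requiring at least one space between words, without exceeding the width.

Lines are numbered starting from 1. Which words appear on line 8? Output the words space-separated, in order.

Answer: read chapter

Derivation:
Line 1: ['hospital'] (min_width=8, slack=5)
Line 2: ['mountain', 'old'] (min_width=12, slack=1)
Line 3: ['who', 'bird'] (min_width=8, slack=5)
Line 4: ['keyboard', 'draw'] (min_width=13, slack=0)
Line 5: ['release'] (min_width=7, slack=6)
Line 6: ['cheese', 'cheese'] (min_width=13, slack=0)
Line 7: ['tomato', 'glass'] (min_width=12, slack=1)
Line 8: ['read', 'chapter'] (min_width=12, slack=1)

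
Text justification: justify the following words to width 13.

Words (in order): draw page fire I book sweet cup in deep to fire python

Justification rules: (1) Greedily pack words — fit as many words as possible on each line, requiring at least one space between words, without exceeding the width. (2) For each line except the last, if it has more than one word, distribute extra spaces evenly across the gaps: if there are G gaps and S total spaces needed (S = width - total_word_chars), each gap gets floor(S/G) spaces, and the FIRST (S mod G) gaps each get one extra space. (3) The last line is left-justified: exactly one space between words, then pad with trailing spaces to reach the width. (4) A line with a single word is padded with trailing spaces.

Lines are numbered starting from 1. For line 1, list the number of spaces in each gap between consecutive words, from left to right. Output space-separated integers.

Line 1: ['draw', 'page'] (min_width=9, slack=4)
Line 2: ['fire', 'I', 'book'] (min_width=11, slack=2)
Line 3: ['sweet', 'cup', 'in'] (min_width=12, slack=1)
Line 4: ['deep', 'to', 'fire'] (min_width=12, slack=1)
Line 5: ['python'] (min_width=6, slack=7)

Answer: 5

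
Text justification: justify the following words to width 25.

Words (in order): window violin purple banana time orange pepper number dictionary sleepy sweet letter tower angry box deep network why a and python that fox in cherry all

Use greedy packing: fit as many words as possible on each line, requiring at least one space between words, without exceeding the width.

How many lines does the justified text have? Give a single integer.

Answer: 7

Derivation:
Line 1: ['window', 'violin', 'purple'] (min_width=20, slack=5)
Line 2: ['banana', 'time', 'orange', 'pepper'] (min_width=25, slack=0)
Line 3: ['number', 'dictionary', 'sleepy'] (min_width=24, slack=1)
Line 4: ['sweet', 'letter', 'tower', 'angry'] (min_width=24, slack=1)
Line 5: ['box', 'deep', 'network', 'why', 'a'] (min_width=22, slack=3)
Line 6: ['and', 'python', 'that', 'fox', 'in'] (min_width=22, slack=3)
Line 7: ['cherry', 'all'] (min_width=10, slack=15)
Total lines: 7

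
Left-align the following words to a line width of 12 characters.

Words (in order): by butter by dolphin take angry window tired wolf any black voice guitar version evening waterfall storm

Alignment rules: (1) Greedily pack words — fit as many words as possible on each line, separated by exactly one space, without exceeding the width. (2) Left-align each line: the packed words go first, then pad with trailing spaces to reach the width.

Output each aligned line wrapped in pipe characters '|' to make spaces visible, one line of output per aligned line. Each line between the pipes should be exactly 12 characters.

Answer: |by butter by|
|dolphin take|
|angry window|
|tired wolf  |
|any black   |
|voice guitar|
|version     |
|evening     |
|waterfall   |
|storm       |

Derivation:
Line 1: ['by', 'butter', 'by'] (min_width=12, slack=0)
Line 2: ['dolphin', 'take'] (min_width=12, slack=0)
Line 3: ['angry', 'window'] (min_width=12, slack=0)
Line 4: ['tired', 'wolf'] (min_width=10, slack=2)
Line 5: ['any', 'black'] (min_width=9, slack=3)
Line 6: ['voice', 'guitar'] (min_width=12, slack=0)
Line 7: ['version'] (min_width=7, slack=5)
Line 8: ['evening'] (min_width=7, slack=5)
Line 9: ['waterfall'] (min_width=9, slack=3)
Line 10: ['storm'] (min_width=5, slack=7)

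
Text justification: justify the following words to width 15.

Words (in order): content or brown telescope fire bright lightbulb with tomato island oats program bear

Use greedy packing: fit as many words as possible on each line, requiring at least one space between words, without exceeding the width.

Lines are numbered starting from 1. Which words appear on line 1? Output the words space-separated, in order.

Line 1: ['content', 'or'] (min_width=10, slack=5)
Line 2: ['brown', 'telescope'] (min_width=15, slack=0)
Line 3: ['fire', 'bright'] (min_width=11, slack=4)
Line 4: ['lightbulb', 'with'] (min_width=14, slack=1)
Line 5: ['tomato', 'island'] (min_width=13, slack=2)
Line 6: ['oats', 'program'] (min_width=12, slack=3)
Line 7: ['bear'] (min_width=4, slack=11)

Answer: content or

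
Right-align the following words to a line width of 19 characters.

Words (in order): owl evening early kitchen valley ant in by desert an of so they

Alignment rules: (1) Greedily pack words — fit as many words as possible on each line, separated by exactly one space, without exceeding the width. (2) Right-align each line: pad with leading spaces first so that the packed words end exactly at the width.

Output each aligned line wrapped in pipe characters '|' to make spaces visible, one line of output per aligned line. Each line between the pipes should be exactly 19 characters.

Answer: |  owl evening early|
| kitchen valley ant|
| in by desert an of|
|            so they|

Derivation:
Line 1: ['owl', 'evening', 'early'] (min_width=17, slack=2)
Line 2: ['kitchen', 'valley', 'ant'] (min_width=18, slack=1)
Line 3: ['in', 'by', 'desert', 'an', 'of'] (min_width=18, slack=1)
Line 4: ['so', 'they'] (min_width=7, slack=12)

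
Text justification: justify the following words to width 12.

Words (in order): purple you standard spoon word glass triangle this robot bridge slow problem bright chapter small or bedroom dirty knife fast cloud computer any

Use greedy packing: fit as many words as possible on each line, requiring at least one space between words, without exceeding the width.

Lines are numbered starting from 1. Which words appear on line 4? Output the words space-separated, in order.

Answer: glass

Derivation:
Line 1: ['purple', 'you'] (min_width=10, slack=2)
Line 2: ['standard'] (min_width=8, slack=4)
Line 3: ['spoon', 'word'] (min_width=10, slack=2)
Line 4: ['glass'] (min_width=5, slack=7)
Line 5: ['triangle'] (min_width=8, slack=4)
Line 6: ['this', 'robot'] (min_width=10, slack=2)
Line 7: ['bridge', 'slow'] (min_width=11, slack=1)
Line 8: ['problem'] (min_width=7, slack=5)
Line 9: ['bright'] (min_width=6, slack=6)
Line 10: ['chapter'] (min_width=7, slack=5)
Line 11: ['small', 'or'] (min_width=8, slack=4)
Line 12: ['bedroom'] (min_width=7, slack=5)
Line 13: ['dirty', 'knife'] (min_width=11, slack=1)
Line 14: ['fast', 'cloud'] (min_width=10, slack=2)
Line 15: ['computer', 'any'] (min_width=12, slack=0)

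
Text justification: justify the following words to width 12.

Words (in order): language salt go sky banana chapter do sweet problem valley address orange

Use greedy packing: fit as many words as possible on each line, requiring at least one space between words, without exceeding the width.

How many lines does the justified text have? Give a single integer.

Line 1: ['language'] (min_width=8, slack=4)
Line 2: ['salt', 'go', 'sky'] (min_width=11, slack=1)
Line 3: ['banana'] (min_width=6, slack=6)
Line 4: ['chapter', 'do'] (min_width=10, slack=2)
Line 5: ['sweet'] (min_width=5, slack=7)
Line 6: ['problem'] (min_width=7, slack=5)
Line 7: ['valley'] (min_width=6, slack=6)
Line 8: ['address'] (min_width=7, slack=5)
Line 9: ['orange'] (min_width=6, slack=6)
Total lines: 9

Answer: 9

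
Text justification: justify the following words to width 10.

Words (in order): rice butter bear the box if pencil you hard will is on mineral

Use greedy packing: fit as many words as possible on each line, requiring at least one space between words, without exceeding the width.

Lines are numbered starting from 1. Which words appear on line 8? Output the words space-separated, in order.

Line 1: ['rice'] (min_width=4, slack=6)
Line 2: ['butter'] (min_width=6, slack=4)
Line 3: ['bear', 'the'] (min_width=8, slack=2)
Line 4: ['box', 'if'] (min_width=6, slack=4)
Line 5: ['pencil', 'you'] (min_width=10, slack=0)
Line 6: ['hard', 'will'] (min_width=9, slack=1)
Line 7: ['is', 'on'] (min_width=5, slack=5)
Line 8: ['mineral'] (min_width=7, slack=3)

Answer: mineral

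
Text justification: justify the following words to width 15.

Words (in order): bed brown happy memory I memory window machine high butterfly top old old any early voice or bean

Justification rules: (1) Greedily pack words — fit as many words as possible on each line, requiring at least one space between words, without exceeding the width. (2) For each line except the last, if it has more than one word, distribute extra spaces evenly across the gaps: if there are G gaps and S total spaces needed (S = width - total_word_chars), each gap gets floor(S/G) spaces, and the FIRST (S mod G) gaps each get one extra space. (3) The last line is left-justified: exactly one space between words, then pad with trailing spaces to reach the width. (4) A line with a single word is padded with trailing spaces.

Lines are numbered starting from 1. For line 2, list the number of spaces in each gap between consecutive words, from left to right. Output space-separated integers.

Answer: 1 1

Derivation:
Line 1: ['bed', 'brown', 'happy'] (min_width=15, slack=0)
Line 2: ['memory', 'I', 'memory'] (min_width=15, slack=0)
Line 3: ['window', 'machine'] (min_width=14, slack=1)
Line 4: ['high', 'butterfly'] (min_width=14, slack=1)
Line 5: ['top', 'old', 'old', 'any'] (min_width=15, slack=0)
Line 6: ['early', 'voice', 'or'] (min_width=14, slack=1)
Line 7: ['bean'] (min_width=4, slack=11)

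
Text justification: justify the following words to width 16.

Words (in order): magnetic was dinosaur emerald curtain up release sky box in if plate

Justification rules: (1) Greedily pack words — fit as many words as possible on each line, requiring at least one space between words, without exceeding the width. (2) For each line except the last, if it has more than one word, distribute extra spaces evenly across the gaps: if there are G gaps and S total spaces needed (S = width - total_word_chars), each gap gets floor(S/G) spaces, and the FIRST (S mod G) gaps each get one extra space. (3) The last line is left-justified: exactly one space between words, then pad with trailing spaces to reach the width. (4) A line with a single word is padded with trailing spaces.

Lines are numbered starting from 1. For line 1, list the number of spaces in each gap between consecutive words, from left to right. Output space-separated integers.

Line 1: ['magnetic', 'was'] (min_width=12, slack=4)
Line 2: ['dinosaur', 'emerald'] (min_width=16, slack=0)
Line 3: ['curtain', 'up'] (min_width=10, slack=6)
Line 4: ['release', 'sky', 'box'] (min_width=15, slack=1)
Line 5: ['in', 'if', 'plate'] (min_width=11, slack=5)

Answer: 5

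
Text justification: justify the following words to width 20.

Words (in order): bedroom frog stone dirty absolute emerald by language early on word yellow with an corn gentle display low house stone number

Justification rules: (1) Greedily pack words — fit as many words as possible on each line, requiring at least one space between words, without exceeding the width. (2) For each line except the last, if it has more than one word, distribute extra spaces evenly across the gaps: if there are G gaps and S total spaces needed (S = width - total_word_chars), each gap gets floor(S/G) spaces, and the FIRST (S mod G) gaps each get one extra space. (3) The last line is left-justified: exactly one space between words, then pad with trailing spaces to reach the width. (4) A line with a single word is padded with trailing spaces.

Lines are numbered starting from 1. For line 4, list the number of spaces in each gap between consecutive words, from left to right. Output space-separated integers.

Line 1: ['bedroom', 'frog', 'stone'] (min_width=18, slack=2)
Line 2: ['dirty', 'absolute'] (min_width=14, slack=6)
Line 3: ['emerald', 'by', 'language'] (min_width=19, slack=1)
Line 4: ['early', 'on', 'word', 'yellow'] (min_width=20, slack=0)
Line 5: ['with', 'an', 'corn', 'gentle'] (min_width=19, slack=1)
Line 6: ['display', 'low', 'house'] (min_width=17, slack=3)
Line 7: ['stone', 'number'] (min_width=12, slack=8)

Answer: 1 1 1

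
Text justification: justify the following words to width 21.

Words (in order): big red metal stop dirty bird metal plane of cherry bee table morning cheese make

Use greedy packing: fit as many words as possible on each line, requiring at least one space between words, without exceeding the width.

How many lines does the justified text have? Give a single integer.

Answer: 5

Derivation:
Line 1: ['big', 'red', 'metal', 'stop'] (min_width=18, slack=3)
Line 2: ['dirty', 'bird', 'metal'] (min_width=16, slack=5)
Line 3: ['plane', 'of', 'cherry', 'bee'] (min_width=19, slack=2)
Line 4: ['table', 'morning', 'cheese'] (min_width=20, slack=1)
Line 5: ['make'] (min_width=4, slack=17)
Total lines: 5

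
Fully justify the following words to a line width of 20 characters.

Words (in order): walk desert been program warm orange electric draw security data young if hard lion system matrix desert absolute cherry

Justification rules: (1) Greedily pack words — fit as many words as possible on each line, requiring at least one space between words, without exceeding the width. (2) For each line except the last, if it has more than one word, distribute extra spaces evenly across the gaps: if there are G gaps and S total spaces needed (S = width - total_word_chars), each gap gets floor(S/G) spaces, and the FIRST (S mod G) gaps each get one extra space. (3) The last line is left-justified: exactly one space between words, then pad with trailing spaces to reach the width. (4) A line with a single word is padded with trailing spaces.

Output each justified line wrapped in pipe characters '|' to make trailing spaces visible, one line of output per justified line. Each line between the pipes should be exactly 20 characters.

Line 1: ['walk', 'desert', 'been'] (min_width=16, slack=4)
Line 2: ['program', 'warm', 'orange'] (min_width=19, slack=1)
Line 3: ['electric', 'draw'] (min_width=13, slack=7)
Line 4: ['security', 'data', 'young'] (min_width=19, slack=1)
Line 5: ['if', 'hard', 'lion', 'system'] (min_width=19, slack=1)
Line 6: ['matrix', 'desert'] (min_width=13, slack=7)
Line 7: ['absolute', 'cherry'] (min_width=15, slack=5)

Answer: |walk   desert   been|
|program  warm orange|
|electric        draw|
|security  data young|
|if  hard lion system|
|matrix        desert|
|absolute cherry     |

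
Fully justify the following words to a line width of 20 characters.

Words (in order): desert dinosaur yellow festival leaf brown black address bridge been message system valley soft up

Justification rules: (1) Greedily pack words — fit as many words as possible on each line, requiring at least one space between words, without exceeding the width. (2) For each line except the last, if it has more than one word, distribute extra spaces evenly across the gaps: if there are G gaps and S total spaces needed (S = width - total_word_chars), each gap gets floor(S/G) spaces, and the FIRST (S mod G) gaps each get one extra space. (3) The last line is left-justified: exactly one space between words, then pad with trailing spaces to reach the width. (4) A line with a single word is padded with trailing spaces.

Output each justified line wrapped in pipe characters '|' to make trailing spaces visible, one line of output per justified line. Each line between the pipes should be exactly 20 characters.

Line 1: ['desert', 'dinosaur'] (min_width=15, slack=5)
Line 2: ['yellow', 'festival', 'leaf'] (min_width=20, slack=0)
Line 3: ['brown', 'black', 'address'] (min_width=19, slack=1)
Line 4: ['bridge', 'been', 'message'] (min_width=19, slack=1)
Line 5: ['system', 'valley', 'soft'] (min_width=18, slack=2)
Line 6: ['up'] (min_width=2, slack=18)

Answer: |desert      dinosaur|
|yellow festival leaf|
|brown  black address|
|bridge  been message|
|system  valley  soft|
|up                  |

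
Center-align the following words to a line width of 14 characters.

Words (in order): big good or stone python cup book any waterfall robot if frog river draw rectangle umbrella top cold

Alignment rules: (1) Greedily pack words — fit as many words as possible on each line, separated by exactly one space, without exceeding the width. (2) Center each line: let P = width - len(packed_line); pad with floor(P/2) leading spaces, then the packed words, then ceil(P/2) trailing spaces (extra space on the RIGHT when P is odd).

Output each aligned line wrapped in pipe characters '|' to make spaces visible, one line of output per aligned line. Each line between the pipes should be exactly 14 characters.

Line 1: ['big', 'good', 'or'] (min_width=11, slack=3)
Line 2: ['stone', 'python'] (min_width=12, slack=2)
Line 3: ['cup', 'book', 'any'] (min_width=12, slack=2)
Line 4: ['waterfall'] (min_width=9, slack=5)
Line 5: ['robot', 'if', 'frog'] (min_width=13, slack=1)
Line 6: ['river', 'draw'] (min_width=10, slack=4)
Line 7: ['rectangle'] (min_width=9, slack=5)
Line 8: ['umbrella', 'top'] (min_width=12, slack=2)
Line 9: ['cold'] (min_width=4, slack=10)

Answer: | big good or  |
| stone python |
| cup book any |
|  waterfall   |
|robot if frog |
|  river draw  |
|  rectangle   |
| umbrella top |
|     cold     |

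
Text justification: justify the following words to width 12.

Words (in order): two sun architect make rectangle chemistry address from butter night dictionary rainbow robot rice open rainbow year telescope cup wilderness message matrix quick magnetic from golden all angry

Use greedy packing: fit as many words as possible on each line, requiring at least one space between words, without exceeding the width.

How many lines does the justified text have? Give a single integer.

Answer: 20

Derivation:
Line 1: ['two', 'sun'] (min_width=7, slack=5)
Line 2: ['architect'] (min_width=9, slack=3)
Line 3: ['make'] (min_width=4, slack=8)
Line 4: ['rectangle'] (min_width=9, slack=3)
Line 5: ['chemistry'] (min_width=9, slack=3)
Line 6: ['address', 'from'] (min_width=12, slack=0)
Line 7: ['butter', 'night'] (min_width=12, slack=0)
Line 8: ['dictionary'] (min_width=10, slack=2)
Line 9: ['rainbow'] (min_width=7, slack=5)
Line 10: ['robot', 'rice'] (min_width=10, slack=2)
Line 11: ['open', 'rainbow'] (min_width=12, slack=0)
Line 12: ['year'] (min_width=4, slack=8)
Line 13: ['telescope'] (min_width=9, slack=3)
Line 14: ['cup'] (min_width=3, slack=9)
Line 15: ['wilderness'] (min_width=10, slack=2)
Line 16: ['message'] (min_width=7, slack=5)
Line 17: ['matrix', 'quick'] (min_width=12, slack=0)
Line 18: ['magnetic'] (min_width=8, slack=4)
Line 19: ['from', 'golden'] (min_width=11, slack=1)
Line 20: ['all', 'angry'] (min_width=9, slack=3)
Total lines: 20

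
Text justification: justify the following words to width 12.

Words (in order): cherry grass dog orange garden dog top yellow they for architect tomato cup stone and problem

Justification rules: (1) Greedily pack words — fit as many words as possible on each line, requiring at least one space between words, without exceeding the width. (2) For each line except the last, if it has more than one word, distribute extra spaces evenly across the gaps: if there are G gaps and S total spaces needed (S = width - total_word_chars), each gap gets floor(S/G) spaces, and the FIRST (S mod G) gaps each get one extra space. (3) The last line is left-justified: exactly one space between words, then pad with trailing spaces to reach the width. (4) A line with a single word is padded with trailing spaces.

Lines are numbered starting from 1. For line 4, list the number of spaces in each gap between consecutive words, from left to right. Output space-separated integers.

Line 1: ['cherry', 'grass'] (min_width=12, slack=0)
Line 2: ['dog', 'orange'] (min_width=10, slack=2)
Line 3: ['garden', 'dog'] (min_width=10, slack=2)
Line 4: ['top', 'yellow'] (min_width=10, slack=2)
Line 5: ['they', 'for'] (min_width=8, slack=4)
Line 6: ['architect'] (min_width=9, slack=3)
Line 7: ['tomato', 'cup'] (min_width=10, slack=2)
Line 8: ['stone', 'and'] (min_width=9, slack=3)
Line 9: ['problem'] (min_width=7, slack=5)

Answer: 3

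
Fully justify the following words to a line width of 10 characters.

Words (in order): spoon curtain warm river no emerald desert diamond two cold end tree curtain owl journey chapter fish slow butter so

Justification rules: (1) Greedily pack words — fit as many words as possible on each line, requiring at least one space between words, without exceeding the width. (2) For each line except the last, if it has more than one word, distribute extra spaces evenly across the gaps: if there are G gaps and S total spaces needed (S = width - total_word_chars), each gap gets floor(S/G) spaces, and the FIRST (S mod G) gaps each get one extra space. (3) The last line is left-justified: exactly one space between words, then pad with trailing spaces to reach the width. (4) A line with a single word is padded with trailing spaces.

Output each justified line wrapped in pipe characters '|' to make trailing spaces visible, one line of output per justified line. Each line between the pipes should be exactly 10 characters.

Answer: |spoon     |
|curtain   |
|warm river|
|no emerald|
|desert    |
|diamond   |
|two   cold|
|end   tree|
|curtain   |
|owl       |
|journey   |
|chapter   |
|fish  slow|
|butter so |

Derivation:
Line 1: ['spoon'] (min_width=5, slack=5)
Line 2: ['curtain'] (min_width=7, slack=3)
Line 3: ['warm', 'river'] (min_width=10, slack=0)
Line 4: ['no', 'emerald'] (min_width=10, slack=0)
Line 5: ['desert'] (min_width=6, slack=4)
Line 6: ['diamond'] (min_width=7, slack=3)
Line 7: ['two', 'cold'] (min_width=8, slack=2)
Line 8: ['end', 'tree'] (min_width=8, slack=2)
Line 9: ['curtain'] (min_width=7, slack=3)
Line 10: ['owl'] (min_width=3, slack=7)
Line 11: ['journey'] (min_width=7, slack=3)
Line 12: ['chapter'] (min_width=7, slack=3)
Line 13: ['fish', 'slow'] (min_width=9, slack=1)
Line 14: ['butter', 'so'] (min_width=9, slack=1)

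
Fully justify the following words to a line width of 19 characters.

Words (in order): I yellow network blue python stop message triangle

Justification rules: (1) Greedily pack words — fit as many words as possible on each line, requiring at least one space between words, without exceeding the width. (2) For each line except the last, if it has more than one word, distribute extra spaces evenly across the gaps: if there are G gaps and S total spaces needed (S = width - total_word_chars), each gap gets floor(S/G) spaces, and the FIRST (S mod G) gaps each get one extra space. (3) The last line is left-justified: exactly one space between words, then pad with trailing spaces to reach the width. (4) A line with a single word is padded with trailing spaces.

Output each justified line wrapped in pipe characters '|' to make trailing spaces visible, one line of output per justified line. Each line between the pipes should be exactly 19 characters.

Line 1: ['I', 'yellow', 'network'] (min_width=16, slack=3)
Line 2: ['blue', 'python', 'stop'] (min_width=16, slack=3)
Line 3: ['message', 'triangle'] (min_width=16, slack=3)

Answer: |I   yellow  network|
|blue   python  stop|
|message triangle   |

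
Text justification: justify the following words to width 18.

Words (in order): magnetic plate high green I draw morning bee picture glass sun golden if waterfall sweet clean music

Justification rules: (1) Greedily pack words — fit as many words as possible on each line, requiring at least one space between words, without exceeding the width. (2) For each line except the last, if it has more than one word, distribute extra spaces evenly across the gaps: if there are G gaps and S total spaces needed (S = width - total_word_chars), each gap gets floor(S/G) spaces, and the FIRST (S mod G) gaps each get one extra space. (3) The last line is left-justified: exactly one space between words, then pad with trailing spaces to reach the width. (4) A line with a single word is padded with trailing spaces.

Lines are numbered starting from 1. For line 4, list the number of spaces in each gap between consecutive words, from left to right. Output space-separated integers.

Answer: 2 1

Derivation:
Line 1: ['magnetic', 'plate'] (min_width=14, slack=4)
Line 2: ['high', 'green', 'I', 'draw'] (min_width=17, slack=1)
Line 3: ['morning', 'bee'] (min_width=11, slack=7)
Line 4: ['picture', 'glass', 'sun'] (min_width=17, slack=1)
Line 5: ['golden', 'if'] (min_width=9, slack=9)
Line 6: ['waterfall', 'sweet'] (min_width=15, slack=3)
Line 7: ['clean', 'music'] (min_width=11, slack=7)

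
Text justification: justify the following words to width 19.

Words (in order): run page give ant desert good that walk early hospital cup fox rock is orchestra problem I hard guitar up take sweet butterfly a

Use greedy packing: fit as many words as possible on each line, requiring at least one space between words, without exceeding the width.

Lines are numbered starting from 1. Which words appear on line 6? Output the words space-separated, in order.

Answer: hard guitar up take

Derivation:
Line 1: ['run', 'page', 'give', 'ant'] (min_width=17, slack=2)
Line 2: ['desert', 'good', 'that'] (min_width=16, slack=3)
Line 3: ['walk', 'early', 'hospital'] (min_width=19, slack=0)
Line 4: ['cup', 'fox', 'rock', 'is'] (min_width=15, slack=4)
Line 5: ['orchestra', 'problem', 'I'] (min_width=19, slack=0)
Line 6: ['hard', 'guitar', 'up', 'take'] (min_width=19, slack=0)
Line 7: ['sweet', 'butterfly', 'a'] (min_width=17, slack=2)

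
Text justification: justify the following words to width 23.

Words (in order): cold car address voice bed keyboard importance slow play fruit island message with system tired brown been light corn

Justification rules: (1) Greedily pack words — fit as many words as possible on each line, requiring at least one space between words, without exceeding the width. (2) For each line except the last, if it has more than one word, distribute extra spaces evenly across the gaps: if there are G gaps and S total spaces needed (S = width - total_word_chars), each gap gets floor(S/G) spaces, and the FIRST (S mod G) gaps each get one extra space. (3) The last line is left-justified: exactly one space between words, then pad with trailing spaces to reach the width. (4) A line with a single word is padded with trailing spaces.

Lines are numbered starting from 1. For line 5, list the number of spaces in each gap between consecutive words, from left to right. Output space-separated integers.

Line 1: ['cold', 'car', 'address', 'voice'] (min_width=22, slack=1)
Line 2: ['bed', 'keyboard', 'importance'] (min_width=23, slack=0)
Line 3: ['slow', 'play', 'fruit', 'island'] (min_width=22, slack=1)
Line 4: ['message', 'with', 'system'] (min_width=19, slack=4)
Line 5: ['tired', 'brown', 'been', 'light'] (min_width=22, slack=1)
Line 6: ['corn'] (min_width=4, slack=19)

Answer: 2 1 1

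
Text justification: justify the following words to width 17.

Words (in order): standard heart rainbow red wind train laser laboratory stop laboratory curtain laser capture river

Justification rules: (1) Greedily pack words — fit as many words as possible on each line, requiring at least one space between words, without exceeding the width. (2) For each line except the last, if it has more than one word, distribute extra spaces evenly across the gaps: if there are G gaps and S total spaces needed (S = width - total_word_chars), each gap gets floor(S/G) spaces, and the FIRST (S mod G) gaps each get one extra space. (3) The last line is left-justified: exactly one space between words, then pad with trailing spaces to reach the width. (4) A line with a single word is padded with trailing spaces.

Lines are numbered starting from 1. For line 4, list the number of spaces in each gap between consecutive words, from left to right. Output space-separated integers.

Answer: 3

Derivation:
Line 1: ['standard', 'heart'] (min_width=14, slack=3)
Line 2: ['rainbow', 'red', 'wind'] (min_width=16, slack=1)
Line 3: ['train', 'laser'] (min_width=11, slack=6)
Line 4: ['laboratory', 'stop'] (min_width=15, slack=2)
Line 5: ['laboratory'] (min_width=10, slack=7)
Line 6: ['curtain', 'laser'] (min_width=13, slack=4)
Line 7: ['capture', 'river'] (min_width=13, slack=4)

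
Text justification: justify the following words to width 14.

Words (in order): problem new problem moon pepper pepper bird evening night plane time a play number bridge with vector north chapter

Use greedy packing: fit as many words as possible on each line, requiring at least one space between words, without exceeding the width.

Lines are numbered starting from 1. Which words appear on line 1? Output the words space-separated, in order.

Line 1: ['problem', 'new'] (min_width=11, slack=3)
Line 2: ['problem', 'moon'] (min_width=12, slack=2)
Line 3: ['pepper', 'pepper'] (min_width=13, slack=1)
Line 4: ['bird', 'evening'] (min_width=12, slack=2)
Line 5: ['night', 'plane'] (min_width=11, slack=3)
Line 6: ['time', 'a', 'play'] (min_width=11, slack=3)
Line 7: ['number', 'bridge'] (min_width=13, slack=1)
Line 8: ['with', 'vector'] (min_width=11, slack=3)
Line 9: ['north', 'chapter'] (min_width=13, slack=1)

Answer: problem new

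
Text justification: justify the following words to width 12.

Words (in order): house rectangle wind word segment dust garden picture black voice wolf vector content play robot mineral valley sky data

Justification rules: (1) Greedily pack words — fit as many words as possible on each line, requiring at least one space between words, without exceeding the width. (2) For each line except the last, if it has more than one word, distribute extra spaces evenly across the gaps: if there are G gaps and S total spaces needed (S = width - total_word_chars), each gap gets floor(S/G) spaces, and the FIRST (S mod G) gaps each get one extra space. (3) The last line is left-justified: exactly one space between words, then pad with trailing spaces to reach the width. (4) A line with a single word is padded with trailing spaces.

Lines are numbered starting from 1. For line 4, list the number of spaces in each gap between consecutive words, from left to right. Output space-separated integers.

Line 1: ['house'] (min_width=5, slack=7)
Line 2: ['rectangle'] (min_width=9, slack=3)
Line 3: ['wind', 'word'] (min_width=9, slack=3)
Line 4: ['segment', 'dust'] (min_width=12, slack=0)
Line 5: ['garden'] (min_width=6, slack=6)
Line 6: ['picture'] (min_width=7, slack=5)
Line 7: ['black', 'voice'] (min_width=11, slack=1)
Line 8: ['wolf', 'vector'] (min_width=11, slack=1)
Line 9: ['content', 'play'] (min_width=12, slack=0)
Line 10: ['robot'] (min_width=5, slack=7)
Line 11: ['mineral'] (min_width=7, slack=5)
Line 12: ['valley', 'sky'] (min_width=10, slack=2)
Line 13: ['data'] (min_width=4, slack=8)

Answer: 1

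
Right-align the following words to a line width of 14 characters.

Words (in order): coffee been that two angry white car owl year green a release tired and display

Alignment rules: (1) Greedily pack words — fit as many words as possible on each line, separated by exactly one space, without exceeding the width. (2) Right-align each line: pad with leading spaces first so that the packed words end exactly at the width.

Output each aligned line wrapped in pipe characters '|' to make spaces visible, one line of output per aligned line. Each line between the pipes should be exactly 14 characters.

Line 1: ['coffee', 'been'] (min_width=11, slack=3)
Line 2: ['that', 'two', 'angry'] (min_width=14, slack=0)
Line 3: ['white', 'car', 'owl'] (min_width=13, slack=1)
Line 4: ['year', 'green', 'a'] (min_width=12, slack=2)
Line 5: ['release', 'tired'] (min_width=13, slack=1)
Line 6: ['and', 'display'] (min_width=11, slack=3)

Answer: |   coffee been|
|that two angry|
| white car owl|
|  year green a|
| release tired|
|   and display|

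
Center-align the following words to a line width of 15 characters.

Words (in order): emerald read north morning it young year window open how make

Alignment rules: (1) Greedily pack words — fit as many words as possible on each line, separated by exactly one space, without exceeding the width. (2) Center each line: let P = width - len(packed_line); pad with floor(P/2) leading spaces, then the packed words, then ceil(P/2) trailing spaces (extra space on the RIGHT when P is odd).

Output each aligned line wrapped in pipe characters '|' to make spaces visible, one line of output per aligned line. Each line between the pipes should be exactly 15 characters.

Line 1: ['emerald', 'read'] (min_width=12, slack=3)
Line 2: ['north', 'morning'] (min_width=13, slack=2)
Line 3: ['it', 'young', 'year'] (min_width=13, slack=2)
Line 4: ['window', 'open', 'how'] (min_width=15, slack=0)
Line 5: ['make'] (min_width=4, slack=11)

Answer: | emerald read  |
| north morning |
| it young year |
|window open how|
|     make      |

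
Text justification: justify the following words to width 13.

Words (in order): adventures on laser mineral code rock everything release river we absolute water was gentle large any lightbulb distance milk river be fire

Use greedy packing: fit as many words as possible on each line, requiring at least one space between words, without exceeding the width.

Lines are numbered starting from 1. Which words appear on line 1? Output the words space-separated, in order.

Answer: adventures on

Derivation:
Line 1: ['adventures', 'on'] (min_width=13, slack=0)
Line 2: ['laser', 'mineral'] (min_width=13, slack=0)
Line 3: ['code', 'rock'] (min_width=9, slack=4)
Line 4: ['everything'] (min_width=10, slack=3)
Line 5: ['release', 'river'] (min_width=13, slack=0)
Line 6: ['we', 'absolute'] (min_width=11, slack=2)
Line 7: ['water', 'was'] (min_width=9, slack=4)
Line 8: ['gentle', 'large'] (min_width=12, slack=1)
Line 9: ['any', 'lightbulb'] (min_width=13, slack=0)
Line 10: ['distance', 'milk'] (min_width=13, slack=0)
Line 11: ['river', 'be', 'fire'] (min_width=13, slack=0)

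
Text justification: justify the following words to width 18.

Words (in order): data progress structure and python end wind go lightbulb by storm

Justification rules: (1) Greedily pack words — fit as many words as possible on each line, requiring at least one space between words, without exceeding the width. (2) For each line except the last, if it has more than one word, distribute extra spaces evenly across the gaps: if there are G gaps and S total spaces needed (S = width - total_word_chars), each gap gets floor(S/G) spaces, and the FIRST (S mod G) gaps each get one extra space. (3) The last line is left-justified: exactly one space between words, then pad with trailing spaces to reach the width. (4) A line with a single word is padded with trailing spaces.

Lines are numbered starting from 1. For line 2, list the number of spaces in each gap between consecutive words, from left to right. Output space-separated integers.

Line 1: ['data', 'progress'] (min_width=13, slack=5)
Line 2: ['structure', 'and'] (min_width=13, slack=5)
Line 3: ['python', 'end', 'wind', 'go'] (min_width=18, slack=0)
Line 4: ['lightbulb', 'by', 'storm'] (min_width=18, slack=0)

Answer: 6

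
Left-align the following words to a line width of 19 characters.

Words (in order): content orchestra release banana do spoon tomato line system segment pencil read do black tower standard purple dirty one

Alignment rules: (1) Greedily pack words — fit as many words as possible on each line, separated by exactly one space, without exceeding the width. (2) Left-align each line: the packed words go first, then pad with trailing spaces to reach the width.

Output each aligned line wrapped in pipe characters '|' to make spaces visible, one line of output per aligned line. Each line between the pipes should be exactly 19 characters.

Answer: |content orchestra  |
|release banana do  |
|spoon tomato line  |
|system segment     |
|pencil read do     |
|black tower        |
|standard purple    |
|dirty one          |

Derivation:
Line 1: ['content', 'orchestra'] (min_width=17, slack=2)
Line 2: ['release', 'banana', 'do'] (min_width=17, slack=2)
Line 3: ['spoon', 'tomato', 'line'] (min_width=17, slack=2)
Line 4: ['system', 'segment'] (min_width=14, slack=5)
Line 5: ['pencil', 'read', 'do'] (min_width=14, slack=5)
Line 6: ['black', 'tower'] (min_width=11, slack=8)
Line 7: ['standard', 'purple'] (min_width=15, slack=4)
Line 8: ['dirty', 'one'] (min_width=9, slack=10)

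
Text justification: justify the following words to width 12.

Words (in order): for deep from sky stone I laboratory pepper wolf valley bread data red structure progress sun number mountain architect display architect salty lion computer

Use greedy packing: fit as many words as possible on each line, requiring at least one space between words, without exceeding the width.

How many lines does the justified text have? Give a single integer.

Answer: 16

Derivation:
Line 1: ['for', 'deep'] (min_width=8, slack=4)
Line 2: ['from', 'sky'] (min_width=8, slack=4)
Line 3: ['stone', 'I'] (min_width=7, slack=5)
Line 4: ['laboratory'] (min_width=10, slack=2)
Line 5: ['pepper', 'wolf'] (min_width=11, slack=1)
Line 6: ['valley', 'bread'] (min_width=12, slack=0)
Line 7: ['data', 'red'] (min_width=8, slack=4)
Line 8: ['structure'] (min_width=9, slack=3)
Line 9: ['progress', 'sun'] (min_width=12, slack=0)
Line 10: ['number'] (min_width=6, slack=6)
Line 11: ['mountain'] (min_width=8, slack=4)
Line 12: ['architect'] (min_width=9, slack=3)
Line 13: ['display'] (min_width=7, slack=5)
Line 14: ['architect'] (min_width=9, slack=3)
Line 15: ['salty', 'lion'] (min_width=10, slack=2)
Line 16: ['computer'] (min_width=8, slack=4)
Total lines: 16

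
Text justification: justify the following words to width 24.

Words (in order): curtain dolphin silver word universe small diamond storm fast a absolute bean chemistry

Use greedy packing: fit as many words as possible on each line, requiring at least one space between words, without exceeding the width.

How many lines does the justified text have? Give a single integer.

Answer: 4

Derivation:
Line 1: ['curtain', 'dolphin', 'silver'] (min_width=22, slack=2)
Line 2: ['word', 'universe', 'small'] (min_width=19, slack=5)
Line 3: ['diamond', 'storm', 'fast', 'a'] (min_width=20, slack=4)
Line 4: ['absolute', 'bean', 'chemistry'] (min_width=23, slack=1)
Total lines: 4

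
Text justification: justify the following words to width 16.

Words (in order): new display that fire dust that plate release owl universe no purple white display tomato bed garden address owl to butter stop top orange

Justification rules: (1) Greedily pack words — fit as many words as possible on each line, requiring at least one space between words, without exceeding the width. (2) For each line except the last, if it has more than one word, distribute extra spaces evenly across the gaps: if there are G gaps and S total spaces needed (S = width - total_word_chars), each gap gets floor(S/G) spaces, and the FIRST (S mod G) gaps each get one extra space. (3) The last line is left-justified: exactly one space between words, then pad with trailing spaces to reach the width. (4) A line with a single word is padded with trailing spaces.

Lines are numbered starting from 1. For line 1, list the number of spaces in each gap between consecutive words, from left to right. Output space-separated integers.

Line 1: ['new', 'display', 'that'] (min_width=16, slack=0)
Line 2: ['fire', 'dust', 'that'] (min_width=14, slack=2)
Line 3: ['plate', 'release'] (min_width=13, slack=3)
Line 4: ['owl', 'universe', 'no'] (min_width=15, slack=1)
Line 5: ['purple', 'white'] (min_width=12, slack=4)
Line 6: ['display', 'tomato'] (min_width=14, slack=2)
Line 7: ['bed', 'garden'] (min_width=10, slack=6)
Line 8: ['address', 'owl', 'to'] (min_width=14, slack=2)
Line 9: ['butter', 'stop', 'top'] (min_width=15, slack=1)
Line 10: ['orange'] (min_width=6, slack=10)

Answer: 1 1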